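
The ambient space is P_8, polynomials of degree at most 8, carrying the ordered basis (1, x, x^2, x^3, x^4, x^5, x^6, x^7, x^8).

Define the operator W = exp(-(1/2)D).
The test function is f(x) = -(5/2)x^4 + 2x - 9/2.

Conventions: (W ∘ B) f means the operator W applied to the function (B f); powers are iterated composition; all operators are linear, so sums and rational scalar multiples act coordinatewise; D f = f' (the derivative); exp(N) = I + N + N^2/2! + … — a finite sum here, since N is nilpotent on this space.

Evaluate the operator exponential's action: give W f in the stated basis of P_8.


the result is g(x) = -(5/2)x^4 + 5x^3 - (15/4)x^2 + (13/4)x - 181/32

order-1 term: 5x^3 - 1
order-2 term: -(15/4)x^2
order-3 term: (5/4)x
order-4 term: -5/32
the series for exp(-(1/2)D) f terminates at order 4
exp(-(1/2)D) f = -(5/2)x^4 + 5x^3 - (15/4)x^2 + (13/4)x - 181/32


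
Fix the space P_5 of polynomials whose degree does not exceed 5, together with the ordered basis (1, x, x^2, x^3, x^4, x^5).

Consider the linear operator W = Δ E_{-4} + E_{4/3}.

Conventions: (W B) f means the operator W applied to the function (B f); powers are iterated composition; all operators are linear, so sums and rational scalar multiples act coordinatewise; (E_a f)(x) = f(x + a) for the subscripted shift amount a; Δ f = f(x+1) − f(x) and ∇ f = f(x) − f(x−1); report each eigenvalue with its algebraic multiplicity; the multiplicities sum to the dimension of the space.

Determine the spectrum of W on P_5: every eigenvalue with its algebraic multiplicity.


λ = 1 (multiplicity 6)

image of 1: 1
image of x: x + 7/3
image of x^2: x^2 + (14/3)x - 47/9
image of x^3: x^3 + 7x^2 - (47/3)x + 1063/27
image of x^4: x^4 + (28/3)x^3 - (94/3)x^2 + (4252/27)x - 13919/81
image of x^5: x^5 + (35/3)x^4 - (470/9)x^3 + (10630/27)x^2 - (69595/81)x + 190807/243
the matrix is upper triangular; its diagonal is (1, 1, 1, 1, 1, 1)
for a triangular matrix the eigenvalues are the diagonal entries, with algebraic multiplicity their repetition count


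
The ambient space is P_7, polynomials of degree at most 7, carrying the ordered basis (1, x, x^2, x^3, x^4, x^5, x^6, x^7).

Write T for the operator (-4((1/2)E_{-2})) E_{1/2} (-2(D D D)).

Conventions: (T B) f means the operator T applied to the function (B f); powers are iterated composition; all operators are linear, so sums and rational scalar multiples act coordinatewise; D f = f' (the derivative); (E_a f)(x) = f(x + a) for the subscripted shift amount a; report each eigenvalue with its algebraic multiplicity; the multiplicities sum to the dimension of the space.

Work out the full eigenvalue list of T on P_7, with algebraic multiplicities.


λ = 0 (multiplicity 8)

image of 1: 0
image of x: 0
image of x^2: 0
image of x^3: 24
image of x^4: 96x - 144
image of x^5: 240x^2 - 720x + 540
image of x^6: 480x^3 - 2160x^2 + 3240x - 1620
image of x^7: 840x^4 - 5040x^3 + 11340x^2 - 11340x + 8505/2
the matrix is upper triangular; its diagonal is (0, 0, 0, 0, 0, 0, 0, 0)
for a triangular matrix the eigenvalues are the diagonal entries, with algebraic multiplicity their repetition count


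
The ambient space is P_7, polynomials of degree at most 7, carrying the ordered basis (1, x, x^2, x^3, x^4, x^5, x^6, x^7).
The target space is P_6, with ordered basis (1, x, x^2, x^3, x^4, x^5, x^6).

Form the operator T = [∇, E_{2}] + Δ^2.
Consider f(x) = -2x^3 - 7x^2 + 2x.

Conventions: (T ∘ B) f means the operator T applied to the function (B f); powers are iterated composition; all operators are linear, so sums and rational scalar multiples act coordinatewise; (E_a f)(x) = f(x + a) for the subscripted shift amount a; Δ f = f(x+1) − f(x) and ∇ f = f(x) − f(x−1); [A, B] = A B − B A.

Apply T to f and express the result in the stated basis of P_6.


E_{2} f = -2x^3 - 19x^2 - 50x - 40
∇ E_{2} f = -6x^2 - 32x - 33
∇ f = -6x^2 - 8x + 7
E_{2} ∇ f = -6x^2 - 32x - 33
[∇, E_{2}] f = 0
Δ f = -6x^2 - 20x - 7
Δ Δ f = -12x - 26
([∇, E_{2}] + Δ^2) f = -12x - 26

g(x) = -12x - 26


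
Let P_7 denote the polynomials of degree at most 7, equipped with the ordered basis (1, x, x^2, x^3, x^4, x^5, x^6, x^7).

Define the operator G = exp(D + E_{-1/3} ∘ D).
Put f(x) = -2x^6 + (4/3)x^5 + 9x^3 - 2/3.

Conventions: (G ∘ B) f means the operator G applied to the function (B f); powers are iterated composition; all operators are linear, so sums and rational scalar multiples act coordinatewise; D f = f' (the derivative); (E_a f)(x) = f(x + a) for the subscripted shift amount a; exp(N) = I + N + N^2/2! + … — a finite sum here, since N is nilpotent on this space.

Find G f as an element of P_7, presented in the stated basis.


the result is g(x) = -2x^6 - (68/3)x^5 - (260/3)x^4 - (1079/9)x^3 - (34/9)x^2 + (7726/81)x + 9551/243

order-1 term: -24x^5 + (100/3)x^4 - (200/9)x^3 + (566/9)x^2 - (1598/81)x + 761/243
order-2 term: -120x^4 + (640/3)x^3 - (520/3)x^2 + (1612/9)x - 3856/81
order-3 term: -320x^3 + (1760/3)x^2 - (1280/3)x + 1688/9
order-4 term: -480x^2 + (2240/3)x - 3040/9
order-5 term: -384x + 1088/3
order-6 term: -128
the series for exp(D + E_{-1/3} ∘ D) f terminates at order 6
exp(D + E_{-1/3} ∘ D) f = -2x^6 - (68/3)x^5 - (260/3)x^4 - (1079/9)x^3 - (34/9)x^2 + (7726/81)x + 9551/243


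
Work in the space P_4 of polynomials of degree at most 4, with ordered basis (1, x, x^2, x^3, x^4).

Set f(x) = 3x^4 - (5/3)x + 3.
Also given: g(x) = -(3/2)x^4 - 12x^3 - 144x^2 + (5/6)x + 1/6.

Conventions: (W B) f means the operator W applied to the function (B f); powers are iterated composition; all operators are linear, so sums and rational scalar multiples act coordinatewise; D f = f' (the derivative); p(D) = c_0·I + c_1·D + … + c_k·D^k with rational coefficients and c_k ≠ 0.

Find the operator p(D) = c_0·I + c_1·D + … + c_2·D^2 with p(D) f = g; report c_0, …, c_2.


D^0 f = 3x^4 - (5/3)x + 3
D^1 f = 12x^3 - 5/3
D^2 f = 36x^2
matching coefficients of g against c_0 f + c_1 Df + … from the top degree down determines the c_i
solution: c_0 = -1/2, c_1 = -1, c_2 = -4

p(D) = -(1/2)·I − D − 4·D^2, i.e. c_0 = -1/2, c_1 = -1, c_2 = -4


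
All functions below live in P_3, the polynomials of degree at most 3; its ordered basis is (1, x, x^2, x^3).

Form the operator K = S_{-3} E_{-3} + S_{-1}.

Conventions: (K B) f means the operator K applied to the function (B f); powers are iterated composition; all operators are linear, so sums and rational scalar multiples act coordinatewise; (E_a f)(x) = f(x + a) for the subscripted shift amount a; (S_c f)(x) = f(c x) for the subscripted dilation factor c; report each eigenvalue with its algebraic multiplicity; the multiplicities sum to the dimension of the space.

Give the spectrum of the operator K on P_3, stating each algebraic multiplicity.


image of 1: 2
image of x: -4x - 3
image of x^2: 10x^2 + 18x + 9
image of x^3: -28x^3 - 81x^2 - 81x - 27
the matrix is upper triangular; its diagonal is (2, -4, 10, -28)
for a triangular matrix the eigenvalues are the diagonal entries, with algebraic multiplicity their repetition count

λ = -28 (multiplicity 1), λ = -4 (multiplicity 1), λ = 2 (multiplicity 1), λ = 10 (multiplicity 1)


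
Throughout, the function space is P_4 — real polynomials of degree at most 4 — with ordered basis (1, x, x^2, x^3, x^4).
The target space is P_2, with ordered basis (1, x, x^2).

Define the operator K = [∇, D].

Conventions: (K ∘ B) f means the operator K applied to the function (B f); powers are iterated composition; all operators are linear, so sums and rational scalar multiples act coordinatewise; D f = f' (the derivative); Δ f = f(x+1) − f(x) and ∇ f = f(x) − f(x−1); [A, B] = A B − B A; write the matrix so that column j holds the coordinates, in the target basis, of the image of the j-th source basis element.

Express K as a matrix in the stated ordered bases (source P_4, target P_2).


image of 1: 0
image of x: 0
image of x^2: 0
image of x^3: 0
image of x^4: 0
each image's coordinates form column j of the matrix

the matrix is [[0, 0, 0, 0, 0]; [0, 0, 0, 0, 0]; [0, 0, 0, 0, 0]] (rows listed top to bottom)


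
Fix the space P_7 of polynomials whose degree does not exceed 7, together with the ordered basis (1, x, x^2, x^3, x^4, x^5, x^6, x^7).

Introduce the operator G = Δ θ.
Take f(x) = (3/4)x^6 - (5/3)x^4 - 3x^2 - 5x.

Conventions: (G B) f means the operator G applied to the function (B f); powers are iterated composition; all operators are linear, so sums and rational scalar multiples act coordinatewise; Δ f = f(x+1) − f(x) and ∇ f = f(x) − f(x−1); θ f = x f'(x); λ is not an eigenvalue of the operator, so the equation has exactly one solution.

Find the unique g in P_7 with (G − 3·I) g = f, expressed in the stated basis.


write g with unknown coordinates in the stated basis and equate coefficients in (G − 3·I) g = f
solving from the highest basis element down gives g = -(1/4)x^6 - 3x^5 - (575/18)x^4 - (6220/27)x^3 - (6019/6)x^2 - (60085/27)x - 273623/162
check: G g = -9x^5 - (195/2)x^4 - (6220/9)x^3 - (6025/2)x^2 - (60130/9)x - 273623/54
so G g − 3·g = (3/4)x^6 - (5/3)x^4 - 3x^2 - 5x = f ✓

g(x) = -(1/4)x^6 - 3x^5 - (575/18)x^4 - (6220/27)x^3 - (6019/6)x^2 - (60085/27)x - 273623/162


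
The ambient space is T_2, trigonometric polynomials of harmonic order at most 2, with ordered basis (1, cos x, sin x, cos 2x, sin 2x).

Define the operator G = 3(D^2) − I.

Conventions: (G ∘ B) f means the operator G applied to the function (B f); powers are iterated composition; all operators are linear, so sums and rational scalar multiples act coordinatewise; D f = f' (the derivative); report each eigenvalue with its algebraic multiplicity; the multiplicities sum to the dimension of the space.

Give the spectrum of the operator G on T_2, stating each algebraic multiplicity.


image of 1: -1
image of cos x: -4cos x
image of sin x: -4sin x
image of cos 2x: -13cos 2x
image of sin 2x: -13sin 2x
the matrix is diagonal; its diagonal is (-1, -4, -4, -13, -13)
for a triangular matrix the eigenvalues are the diagonal entries, with algebraic multiplicity their repetition count

λ = -13 (multiplicity 2), λ = -4 (multiplicity 2), λ = -1 (multiplicity 1)


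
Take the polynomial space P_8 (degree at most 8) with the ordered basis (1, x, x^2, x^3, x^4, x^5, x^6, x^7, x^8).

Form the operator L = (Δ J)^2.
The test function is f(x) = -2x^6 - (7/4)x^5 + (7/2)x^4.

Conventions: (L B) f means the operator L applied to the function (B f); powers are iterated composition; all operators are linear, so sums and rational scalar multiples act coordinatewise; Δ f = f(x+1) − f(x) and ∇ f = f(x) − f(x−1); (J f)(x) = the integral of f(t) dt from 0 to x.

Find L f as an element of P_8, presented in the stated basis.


J f = -(2/7)x^7 - (7/24)x^6 + (7/10)x^5
Δ J f = -2x^6 - (31/4)x^5 - (87/8)x^4 - (53/6)x^3 - (27/8)x^2 - (1/4)x + 103/840
J (Δ J) f = -(2/7)x^7 - (31/24)x^6 - (87/40)x^5 - (53/24)x^4 - (9/8)x^3 - (1/8)x^2 + (103/840)x
Δ J (Δ J) f = -2x^6 - (55/4)x^5 - (161/4)x^4 - (797/12)x^3 - (255/4)x^2 - (397/12)x - 2977/420

the image equals g(x) = -2x^6 - (55/4)x^5 - (161/4)x^4 - (797/12)x^3 - (255/4)x^2 - (397/12)x - 2977/420


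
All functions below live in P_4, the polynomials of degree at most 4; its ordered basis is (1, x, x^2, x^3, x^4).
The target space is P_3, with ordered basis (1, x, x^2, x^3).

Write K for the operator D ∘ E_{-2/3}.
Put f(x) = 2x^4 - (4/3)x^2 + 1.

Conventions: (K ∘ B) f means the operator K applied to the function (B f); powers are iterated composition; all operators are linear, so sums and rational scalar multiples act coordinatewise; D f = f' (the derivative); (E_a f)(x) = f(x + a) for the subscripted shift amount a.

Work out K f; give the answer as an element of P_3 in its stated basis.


E_{-2/3} f = 2x^4 - (16/3)x^3 + 4x^2 - (16/27)x + 65/81
D E_{-2/3} f = 8x^3 - 16x^2 + 8x - 16/27

the result is g(x) = 8x^3 - 16x^2 + 8x - 16/27


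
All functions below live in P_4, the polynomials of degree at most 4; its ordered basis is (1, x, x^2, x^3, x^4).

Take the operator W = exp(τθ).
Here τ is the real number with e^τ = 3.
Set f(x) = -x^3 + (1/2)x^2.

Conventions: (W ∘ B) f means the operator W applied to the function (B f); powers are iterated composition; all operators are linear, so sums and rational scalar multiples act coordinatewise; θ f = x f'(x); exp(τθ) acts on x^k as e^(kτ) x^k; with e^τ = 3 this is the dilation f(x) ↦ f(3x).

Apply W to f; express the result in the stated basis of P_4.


exp(τθ) x^k = e^(kτ) x^k; with e^τ = 3 this sends x^k to 3^k x^k
x^2 ↦ 9 x^2
x^3 ↦ 27 x^3
applying this coordinatewise to f: exp(τθ) f = -27x^3 + (9/2)x^2

the image equals g(x) = -27x^3 + (9/2)x^2


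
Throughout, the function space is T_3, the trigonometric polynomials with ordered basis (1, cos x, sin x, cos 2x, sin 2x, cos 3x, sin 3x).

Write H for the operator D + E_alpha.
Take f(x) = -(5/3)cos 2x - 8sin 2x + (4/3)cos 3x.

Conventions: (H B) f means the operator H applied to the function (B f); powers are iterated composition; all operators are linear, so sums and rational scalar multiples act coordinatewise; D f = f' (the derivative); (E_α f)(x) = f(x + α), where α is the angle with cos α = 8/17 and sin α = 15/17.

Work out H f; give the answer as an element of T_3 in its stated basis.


the image equals g(x) = -(18827/867)cos 2x + (7954/867)sin 2x - (19552/14739)cos 3x - (18992/4913)sin 3x

D f = -16cos 2x + (10/3)sin 2x - 4sin 3x
E_alpha f = -(4955/867)cos 2x + (1688/289)sin 2x - (19552/14739)cos 3x + (660/4913)sin 3x
(D + E_alpha) f = -(18827/867)cos 2x + (7954/867)sin 2x - (19552/14739)cos 3x - (18992/4913)sin 3x


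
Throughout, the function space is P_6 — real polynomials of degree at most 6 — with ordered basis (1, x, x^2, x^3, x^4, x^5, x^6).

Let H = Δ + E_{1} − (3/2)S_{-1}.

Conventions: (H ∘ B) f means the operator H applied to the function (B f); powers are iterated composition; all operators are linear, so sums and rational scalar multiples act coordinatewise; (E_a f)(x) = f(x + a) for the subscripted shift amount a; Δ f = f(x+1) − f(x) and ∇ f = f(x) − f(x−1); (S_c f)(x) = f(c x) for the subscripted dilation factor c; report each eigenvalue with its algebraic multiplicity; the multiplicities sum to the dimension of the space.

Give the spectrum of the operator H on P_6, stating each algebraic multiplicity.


λ = -1/2 (multiplicity 4), λ = 5/2 (multiplicity 3)

image of 1: -1/2
image of x: (5/2)x + 2
image of x^2: -(1/2)x^2 + 4x + 2
image of x^3: (5/2)x^3 + 6x^2 + 6x + 2
image of x^4: -(1/2)x^4 + 8x^3 + 12x^2 + 8x + 2
image of x^5: (5/2)x^5 + 10x^4 + 20x^3 + 20x^2 + 10x + 2
image of x^6: -(1/2)x^6 + 12x^5 + 30x^4 + 40x^3 + 30x^2 + 12x + 2
the matrix is upper triangular; its diagonal is (-1/2, 5/2, -1/2, 5/2, -1/2, 5/2, -1/2)
for a triangular matrix the eigenvalues are the diagonal entries, with algebraic multiplicity their repetition count


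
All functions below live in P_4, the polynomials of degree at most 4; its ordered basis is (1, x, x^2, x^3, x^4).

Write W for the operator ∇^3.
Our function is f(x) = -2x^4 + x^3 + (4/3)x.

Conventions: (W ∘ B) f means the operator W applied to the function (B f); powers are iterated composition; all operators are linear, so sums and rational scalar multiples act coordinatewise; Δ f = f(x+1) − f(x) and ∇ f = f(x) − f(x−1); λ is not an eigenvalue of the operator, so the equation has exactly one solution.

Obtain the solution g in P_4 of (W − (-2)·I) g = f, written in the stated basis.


write g with unknown coordinates in the stated basis and equate coefficients in (W − (-2)·I) g = f
solving from the highest basis element down gives g = -x^4 + (1/2)x^3 + (38/3)x - 39/2
check: W g = -24x + 39
so W g − (-2)·g = -2x^4 + x^3 + (4/3)x = f ✓

g(x) = -x^4 + (1/2)x^3 + (38/3)x - 39/2


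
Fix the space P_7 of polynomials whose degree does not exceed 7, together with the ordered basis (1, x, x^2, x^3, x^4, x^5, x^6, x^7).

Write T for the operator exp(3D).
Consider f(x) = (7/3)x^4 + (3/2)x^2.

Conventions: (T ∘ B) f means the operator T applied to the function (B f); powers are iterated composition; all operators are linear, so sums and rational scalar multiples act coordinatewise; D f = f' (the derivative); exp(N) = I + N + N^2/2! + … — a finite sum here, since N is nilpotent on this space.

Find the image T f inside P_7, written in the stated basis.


g(x) = (7/3)x^4 + 28x^3 + (255/2)x^2 + 261x + 405/2

order-1 term: 28x^3 + 9x
order-2 term: 126x^2 + 27/2
order-3 term: 252x
order-4 term: 189
the series for exp(3D) f terminates at order 4
exp(3D) f = (7/3)x^4 + 28x^3 + (255/2)x^2 + 261x + 405/2


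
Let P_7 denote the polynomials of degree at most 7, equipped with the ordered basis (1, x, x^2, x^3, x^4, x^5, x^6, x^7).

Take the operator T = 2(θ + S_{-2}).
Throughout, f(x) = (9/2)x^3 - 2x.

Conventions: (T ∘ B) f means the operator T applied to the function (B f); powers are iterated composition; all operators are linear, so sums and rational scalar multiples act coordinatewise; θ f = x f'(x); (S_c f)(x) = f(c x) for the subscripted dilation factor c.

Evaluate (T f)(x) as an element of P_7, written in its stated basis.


the image equals g(x) = -45x^3 + 4x

θ f = (27/2)x^3 - 2x
S_{-2} f = -36x^3 + 4x
(θ + S_{-2}) f = -(45/2)x^3 + 2x
(2(θ + S_{-2})) f = -45x^3 + 4x


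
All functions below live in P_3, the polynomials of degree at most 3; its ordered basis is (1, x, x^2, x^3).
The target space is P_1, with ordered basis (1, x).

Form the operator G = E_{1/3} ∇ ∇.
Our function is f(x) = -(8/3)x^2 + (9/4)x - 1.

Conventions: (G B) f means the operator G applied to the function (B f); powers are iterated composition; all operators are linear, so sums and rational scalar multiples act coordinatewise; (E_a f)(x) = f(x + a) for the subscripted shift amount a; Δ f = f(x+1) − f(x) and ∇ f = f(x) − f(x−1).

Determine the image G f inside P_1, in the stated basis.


∇ f = -(16/3)x + 59/12
∇ ∇ f = -16/3
E_{1/3} ∇ ∇ f = -16/3

the result is g(x) = -16/3


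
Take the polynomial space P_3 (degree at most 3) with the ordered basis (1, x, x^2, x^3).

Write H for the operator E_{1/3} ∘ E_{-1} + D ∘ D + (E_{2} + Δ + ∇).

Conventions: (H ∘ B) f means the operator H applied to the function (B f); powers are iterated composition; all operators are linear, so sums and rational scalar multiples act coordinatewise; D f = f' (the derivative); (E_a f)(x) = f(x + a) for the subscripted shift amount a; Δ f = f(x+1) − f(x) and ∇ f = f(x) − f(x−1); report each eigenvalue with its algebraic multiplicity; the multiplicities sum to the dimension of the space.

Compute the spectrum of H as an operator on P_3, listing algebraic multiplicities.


λ = 2 (multiplicity 4)

image of 1: 2
image of x: 2x + 10/3
image of x^2: 2x^2 + (20/3)x + 58/9
image of x^3: 2x^3 + 10x^2 + (58/3)x + 262/27
the matrix is upper triangular; its diagonal is (2, 2, 2, 2)
for a triangular matrix the eigenvalues are the diagonal entries, with algebraic multiplicity their repetition count


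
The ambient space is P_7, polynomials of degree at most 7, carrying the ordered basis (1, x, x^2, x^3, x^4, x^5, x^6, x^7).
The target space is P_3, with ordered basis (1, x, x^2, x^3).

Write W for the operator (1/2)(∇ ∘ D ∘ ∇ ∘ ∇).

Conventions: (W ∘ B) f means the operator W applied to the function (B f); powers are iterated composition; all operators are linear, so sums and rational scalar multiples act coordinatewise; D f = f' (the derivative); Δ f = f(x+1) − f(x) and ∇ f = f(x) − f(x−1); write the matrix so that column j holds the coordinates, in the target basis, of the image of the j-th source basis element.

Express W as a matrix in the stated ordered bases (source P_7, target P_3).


image of 1: 0
image of x: 0
image of x^2: 0
image of x^3: 0
image of x^4: 12
image of x^5: 60x - 90
image of x^6: 180x^2 - 540x + 450
image of x^7: 420x^3 - 1890x^2 + 3150x - 1890
each image's coordinates form column j of the matrix

the matrix is [[0, 0, 0, 0, 12, -90, 450, -1890]; [0, 0, 0, 0, 0, 60, -540, 3150]; [0, 0, 0, 0, 0, 0, 180, -1890]; [0, 0, 0, 0, 0, 0, 0, 420]] (rows listed top to bottom)


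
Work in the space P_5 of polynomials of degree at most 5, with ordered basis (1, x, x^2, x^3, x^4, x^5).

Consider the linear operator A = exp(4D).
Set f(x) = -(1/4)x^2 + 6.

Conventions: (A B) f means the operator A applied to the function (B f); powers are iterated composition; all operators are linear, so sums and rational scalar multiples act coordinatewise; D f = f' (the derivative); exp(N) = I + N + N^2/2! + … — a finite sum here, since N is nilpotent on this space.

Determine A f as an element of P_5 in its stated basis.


the result is g(x) = -(1/4)x^2 - 2x + 2

order-1 term: -2x
order-2 term: -4
the series for exp(4D) f terminates at order 2
exp(4D) f = -(1/4)x^2 - 2x + 2


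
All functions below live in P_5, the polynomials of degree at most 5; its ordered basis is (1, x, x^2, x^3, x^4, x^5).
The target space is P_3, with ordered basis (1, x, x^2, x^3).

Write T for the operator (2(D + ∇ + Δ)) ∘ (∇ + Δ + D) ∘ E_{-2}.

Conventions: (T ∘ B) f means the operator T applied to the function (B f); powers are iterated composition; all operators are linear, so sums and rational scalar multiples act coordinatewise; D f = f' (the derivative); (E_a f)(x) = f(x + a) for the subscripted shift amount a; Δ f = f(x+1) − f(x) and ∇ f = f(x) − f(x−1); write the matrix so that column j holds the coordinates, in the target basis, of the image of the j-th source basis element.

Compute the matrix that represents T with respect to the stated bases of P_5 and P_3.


image of 1: 0
image of x: 0
image of x^2: 36
image of x^3: 108x - 216
image of x^4: 216x^2 - 864x + 960
image of x^5: 360x^3 - 2160x^2 + 4800x - 3840
each image's coordinates form column j of the matrix

the matrix is [[0, 0, 36, -216, 960, -3840]; [0, 0, 0, 108, -864, 4800]; [0, 0, 0, 0, 216, -2160]; [0, 0, 0, 0, 0, 360]] (rows listed top to bottom)


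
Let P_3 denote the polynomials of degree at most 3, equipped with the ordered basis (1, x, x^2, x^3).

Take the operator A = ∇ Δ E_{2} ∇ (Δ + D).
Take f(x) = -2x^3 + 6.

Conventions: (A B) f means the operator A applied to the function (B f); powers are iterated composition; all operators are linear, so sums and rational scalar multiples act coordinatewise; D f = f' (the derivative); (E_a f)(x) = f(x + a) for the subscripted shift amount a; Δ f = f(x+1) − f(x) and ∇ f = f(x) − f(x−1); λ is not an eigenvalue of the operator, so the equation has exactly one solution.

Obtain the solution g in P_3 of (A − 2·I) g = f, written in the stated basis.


the image equals g(x) = x^3 - 3

write g with unknown coordinates in the stated basis and equate coefficients in (A − 2·I) g = f
solving from the highest basis element down gives g = x^3 - 3
check: A g = 0
so A g − 2·g = -2x^3 + 6 = f ✓


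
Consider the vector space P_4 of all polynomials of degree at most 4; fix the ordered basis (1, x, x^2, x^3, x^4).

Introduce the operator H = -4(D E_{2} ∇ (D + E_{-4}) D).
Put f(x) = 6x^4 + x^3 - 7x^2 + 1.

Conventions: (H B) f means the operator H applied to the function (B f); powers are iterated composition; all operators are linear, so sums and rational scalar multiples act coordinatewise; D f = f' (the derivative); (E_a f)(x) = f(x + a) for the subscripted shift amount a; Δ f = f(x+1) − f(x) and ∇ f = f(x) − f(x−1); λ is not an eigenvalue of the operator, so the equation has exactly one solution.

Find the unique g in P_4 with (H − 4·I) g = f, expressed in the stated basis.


write g with unknown coordinates in the stated basis and equate coefficients in (H − 4·I) g = f
solving from the highest basis element down gives g = -(3/2)x^4 - (1/4)x^3 + (7/4)x^2 + 36x - 211/4
check: H g = 144x - 210
so H g − 4·g = 6x^4 + x^3 - 7x^2 + 1 = f ✓

the image equals g(x) = -(3/2)x^4 - (1/4)x^3 + (7/4)x^2 + 36x - 211/4


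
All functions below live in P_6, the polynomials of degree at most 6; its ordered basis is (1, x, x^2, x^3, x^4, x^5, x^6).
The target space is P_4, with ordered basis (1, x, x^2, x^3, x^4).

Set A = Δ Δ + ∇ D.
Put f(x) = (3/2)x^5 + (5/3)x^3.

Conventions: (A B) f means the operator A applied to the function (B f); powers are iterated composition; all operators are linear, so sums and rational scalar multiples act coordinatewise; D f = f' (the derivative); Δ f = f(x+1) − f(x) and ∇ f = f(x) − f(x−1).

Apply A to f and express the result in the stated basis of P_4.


Δ f = (15/2)x^4 + 15x^3 + 20x^2 + (25/2)x + 19/6
Δ Δ f = 30x^3 + 90x^2 + 115x + 55
D f = (15/2)x^4 + 5x^2
∇ D f = 30x^3 - 45x^2 + 40x - 25/2
(Δ Δ + ∇ D) f = 60x^3 + 45x^2 + 155x + 85/2

the result is g(x) = 60x^3 + 45x^2 + 155x + 85/2


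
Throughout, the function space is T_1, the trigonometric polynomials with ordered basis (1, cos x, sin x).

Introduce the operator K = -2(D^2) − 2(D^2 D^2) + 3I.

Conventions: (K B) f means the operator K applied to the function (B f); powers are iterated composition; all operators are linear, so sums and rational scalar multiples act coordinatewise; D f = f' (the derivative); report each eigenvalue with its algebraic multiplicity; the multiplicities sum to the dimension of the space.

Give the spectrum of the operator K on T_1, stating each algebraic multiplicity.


λ = 3 (multiplicity 3)

image of 1: 3
image of cos x: 3cos x
image of sin x: 3sin x
the matrix is diagonal; its diagonal is (3, 3, 3)
for a triangular matrix the eigenvalues are the diagonal entries, with algebraic multiplicity their repetition count


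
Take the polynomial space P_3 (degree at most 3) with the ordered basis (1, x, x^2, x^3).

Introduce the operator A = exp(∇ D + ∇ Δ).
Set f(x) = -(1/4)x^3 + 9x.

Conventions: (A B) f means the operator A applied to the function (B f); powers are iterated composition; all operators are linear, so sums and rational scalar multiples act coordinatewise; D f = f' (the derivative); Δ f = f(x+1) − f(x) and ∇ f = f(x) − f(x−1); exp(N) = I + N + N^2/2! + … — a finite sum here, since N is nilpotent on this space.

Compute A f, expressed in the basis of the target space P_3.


the result is g(x) = -(1/4)x^3 + 6x + 3/4

order-1 term: -3x + 3/4
the series for exp(∇ D + ∇ Δ) f terminates at order 1
exp(∇ D + ∇ Δ) f = -(1/4)x^3 + 6x + 3/4


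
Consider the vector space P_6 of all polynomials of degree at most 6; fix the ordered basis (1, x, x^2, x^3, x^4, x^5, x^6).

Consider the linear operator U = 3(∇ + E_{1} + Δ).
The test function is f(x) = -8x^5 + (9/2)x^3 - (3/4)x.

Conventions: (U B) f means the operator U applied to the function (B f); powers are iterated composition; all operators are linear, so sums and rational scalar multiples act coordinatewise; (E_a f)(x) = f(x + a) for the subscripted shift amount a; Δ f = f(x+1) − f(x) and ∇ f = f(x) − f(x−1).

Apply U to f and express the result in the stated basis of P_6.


the image equals g(x) = -24x^5 - 360x^4 - (453/2)x^3 - (1197/2)x^2 - (327/4)x - 153/4

∇ f = -40x^4 + 80x^3 - (133/2)x^2 + (53/2)x - 17/4
E_{1} f = -8x^5 - 40x^4 - (151/2)x^3 - (133/2)x^2 - (109/4)x - 17/4
Δ f = -40x^4 - 80x^3 - (133/2)x^2 - (53/2)x - 17/4
(∇ + E_{1} + Δ) f = -8x^5 - 120x^4 - (151/2)x^3 - (399/2)x^2 - (109/4)x - 51/4
(3(∇ + E_{1} + Δ)) f = -24x^5 - 360x^4 - (453/2)x^3 - (1197/2)x^2 - (327/4)x - 153/4


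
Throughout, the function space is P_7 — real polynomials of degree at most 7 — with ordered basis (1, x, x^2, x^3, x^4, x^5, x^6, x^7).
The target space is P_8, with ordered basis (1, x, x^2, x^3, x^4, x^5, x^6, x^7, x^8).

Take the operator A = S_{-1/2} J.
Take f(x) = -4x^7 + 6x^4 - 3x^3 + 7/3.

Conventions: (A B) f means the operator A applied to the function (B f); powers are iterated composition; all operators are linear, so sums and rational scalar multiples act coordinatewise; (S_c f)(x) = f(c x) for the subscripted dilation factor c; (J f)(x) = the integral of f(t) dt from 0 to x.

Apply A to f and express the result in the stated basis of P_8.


J f = -(1/2)x^8 + (6/5)x^5 - (3/4)x^4 + (7/3)x
S_{-1/2} J f = -(1/512)x^8 - (3/80)x^5 - (3/64)x^4 - (7/6)x

g(x) = -(1/512)x^8 - (3/80)x^5 - (3/64)x^4 - (7/6)x


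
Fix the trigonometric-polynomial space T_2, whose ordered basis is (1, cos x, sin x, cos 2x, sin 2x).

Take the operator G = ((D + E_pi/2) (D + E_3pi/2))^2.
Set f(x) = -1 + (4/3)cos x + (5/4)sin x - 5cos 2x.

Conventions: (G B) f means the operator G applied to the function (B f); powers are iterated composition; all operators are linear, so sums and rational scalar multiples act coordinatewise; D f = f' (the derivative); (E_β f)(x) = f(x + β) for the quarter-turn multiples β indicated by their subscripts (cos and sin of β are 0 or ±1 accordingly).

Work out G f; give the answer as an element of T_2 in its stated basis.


D f = (5/4)cos x - (4/3)sin x + 10sin 2x
E_3pi/2 f = -1 - (5/4)cos x + (4/3)sin x + 5cos 2x
(D + E_3pi/2) f = -1 + 5cos 2x + 10sin 2x
D (D + E_3pi/2) f = 20cos 2x - 10sin 2x
E_pi/2 (D + E_3pi/2) f = -1 - 5cos 2x - 10sin 2x
(D + E_pi/2) (D + E_3pi/2) f = -1 + 15cos 2x - 20sin 2x
D ((D + E_pi/2) (D + E_3pi/2)) f = -40cos 2x - 30sin 2x
E_3pi/2 ((D + E_pi/2) (D + E_3pi/2)) f = -1 - 15cos 2x + 20sin 2x
(D + E_3pi/2) ((D + E_pi/2) (D + E_3pi/2)) f = -1 - 55cos 2x - 10sin 2x
D (D + E_3pi/2) ((D + E_pi/2) (D + E_3pi/2)) f = -20cos 2x + 110sin 2x
E_pi/2 (D + E_3pi/2) ((D + E_pi/2) (D + E_3pi/2)) f = -1 + 55cos 2x + 10sin 2x
(D + E_pi/2) (D + E_3pi/2) ((D + E_pi/2) (D + E_3pi/2)) f = -1 + 35cos 2x + 120sin 2x

the image equals g(x) = -1 + 35cos 2x + 120sin 2x


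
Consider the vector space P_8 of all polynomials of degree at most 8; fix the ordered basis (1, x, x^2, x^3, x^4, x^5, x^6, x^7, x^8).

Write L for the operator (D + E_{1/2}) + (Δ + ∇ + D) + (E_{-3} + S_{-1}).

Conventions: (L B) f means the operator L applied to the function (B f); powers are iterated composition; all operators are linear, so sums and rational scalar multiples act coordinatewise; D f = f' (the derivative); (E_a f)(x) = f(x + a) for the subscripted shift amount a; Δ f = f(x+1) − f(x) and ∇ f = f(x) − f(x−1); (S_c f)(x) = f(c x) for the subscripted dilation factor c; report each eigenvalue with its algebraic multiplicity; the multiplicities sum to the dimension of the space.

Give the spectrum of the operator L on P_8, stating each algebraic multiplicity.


image of 1: 3
image of x: x + 3/2
image of x^2: 3x^2 + 3x + 37/4
image of x^3: x^3 + (9/2)x^2 + (111/4)x - 199/8
image of x^4: 3x^4 + 6x^3 + (111/2)x^2 - (199/2)x + 1297/16
image of x^5: x^5 + (15/2)x^4 + (185/2)x^3 - (995/4)x^2 + (6485/16)x - 7711/32
image of x^6: 3x^6 + 9x^5 + (555/4)x^4 - (995/2)x^3 + (19455/16)x^2 - (23133/16)x + 46657/64
image of x^7: x^7 + (21/2)x^6 + (777/4)x^5 - (6965/8)x^4 + (45395/16)x^3 - (161931/32)x^2 + (326599/64)x - 279679/128
image of x^8: 3x^8 + 12x^7 + 259x^6 - 1393x^5 + (45395/8)x^4 - (53977/4)x^3 + (326599/16)x^2 - (279679/16)x + 1679617/256
the matrix is upper triangular; its diagonal is (3, 1, 3, 1, 3, 1, 3, 1, 3)
for a triangular matrix the eigenvalues are the diagonal entries, with algebraic multiplicity their repetition count

λ = 1 (multiplicity 4), λ = 3 (multiplicity 5)


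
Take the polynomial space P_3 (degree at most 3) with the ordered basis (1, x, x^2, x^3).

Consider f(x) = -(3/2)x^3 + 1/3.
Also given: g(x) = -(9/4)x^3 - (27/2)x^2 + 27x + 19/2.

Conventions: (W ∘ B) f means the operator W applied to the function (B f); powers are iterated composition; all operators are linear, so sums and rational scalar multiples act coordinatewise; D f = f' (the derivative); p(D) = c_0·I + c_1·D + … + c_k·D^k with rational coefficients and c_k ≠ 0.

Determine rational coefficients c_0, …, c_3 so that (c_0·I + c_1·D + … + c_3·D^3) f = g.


p(D) = (3/2)·I + 3·D − 3·D^2 − D^3, i.e. c_0 = 3/2, c_1 = 3, c_2 = -3, c_3 = -1

D^0 f = -(3/2)x^3 + 1/3
D^1 f = -(9/2)x^2
D^2 f = -9x
D^3 f = -9
matching coefficients of g against c_0 f + c_1 Df + … from the top degree down determines the c_i
solution: c_0 = 3/2, c_1 = 3, c_2 = -3, c_3 = -1


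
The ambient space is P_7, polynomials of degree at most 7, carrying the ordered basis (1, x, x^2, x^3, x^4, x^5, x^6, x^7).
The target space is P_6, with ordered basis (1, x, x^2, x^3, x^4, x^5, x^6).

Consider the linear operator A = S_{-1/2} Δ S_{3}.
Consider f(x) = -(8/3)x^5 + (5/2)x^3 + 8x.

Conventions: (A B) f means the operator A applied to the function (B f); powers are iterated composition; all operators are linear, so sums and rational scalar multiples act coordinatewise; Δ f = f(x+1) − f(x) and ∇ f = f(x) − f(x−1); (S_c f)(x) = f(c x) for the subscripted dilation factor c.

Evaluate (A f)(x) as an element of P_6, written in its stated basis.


S_{3} f = -648x^5 + (135/2)x^3 + 24x
Δ S_{3} f = -3240x^4 - 6480x^3 - (12555/2)x^2 - (6075/2)x - 1113/2
S_{-1/2} Δ S_{3} f = -(405/2)x^4 + 810x^3 - (12555/8)x^2 + (6075/4)x - 1113/2

g(x) = -(405/2)x^4 + 810x^3 - (12555/8)x^2 + (6075/4)x - 1113/2


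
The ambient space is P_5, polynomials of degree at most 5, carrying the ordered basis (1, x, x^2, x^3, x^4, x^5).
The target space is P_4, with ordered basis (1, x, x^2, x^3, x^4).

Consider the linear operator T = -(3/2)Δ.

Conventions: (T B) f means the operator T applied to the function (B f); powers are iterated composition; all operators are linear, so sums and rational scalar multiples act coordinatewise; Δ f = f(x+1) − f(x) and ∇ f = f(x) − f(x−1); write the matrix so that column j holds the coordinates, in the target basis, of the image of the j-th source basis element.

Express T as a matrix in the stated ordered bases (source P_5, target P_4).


image of 1: 0
image of x: -3/2
image of x^2: -3x - 3/2
image of x^3: -(9/2)x^2 - (9/2)x - 3/2
image of x^4: -6x^3 - 9x^2 - 6x - 3/2
image of x^5: -(15/2)x^4 - 15x^3 - 15x^2 - (15/2)x - 3/2
each image's coordinates form column j of the matrix

the matrix is [[0, -3/2, -3/2, -3/2, -3/2, -3/2]; [0, 0, -3, -9/2, -6, -15/2]; [0, 0, 0, -9/2, -9, -15]; [0, 0, 0, 0, -6, -15]; [0, 0, 0, 0, 0, -15/2]] (rows listed top to bottom)


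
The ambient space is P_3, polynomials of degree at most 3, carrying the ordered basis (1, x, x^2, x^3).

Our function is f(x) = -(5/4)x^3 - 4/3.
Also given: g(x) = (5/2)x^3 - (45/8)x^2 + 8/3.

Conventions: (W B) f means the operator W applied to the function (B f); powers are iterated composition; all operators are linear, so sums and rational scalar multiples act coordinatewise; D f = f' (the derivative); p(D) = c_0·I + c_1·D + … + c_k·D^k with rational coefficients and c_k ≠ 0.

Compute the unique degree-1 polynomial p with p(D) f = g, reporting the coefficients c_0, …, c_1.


c_0 = -2, c_1 = 3/2

D^0 f = -(5/4)x^3 - 4/3
D^1 f = -(15/4)x^2
matching coefficients of g against c_0 f + c_1 Df + … from the top degree down determines the c_i
solution: c_0 = -2, c_1 = 3/2


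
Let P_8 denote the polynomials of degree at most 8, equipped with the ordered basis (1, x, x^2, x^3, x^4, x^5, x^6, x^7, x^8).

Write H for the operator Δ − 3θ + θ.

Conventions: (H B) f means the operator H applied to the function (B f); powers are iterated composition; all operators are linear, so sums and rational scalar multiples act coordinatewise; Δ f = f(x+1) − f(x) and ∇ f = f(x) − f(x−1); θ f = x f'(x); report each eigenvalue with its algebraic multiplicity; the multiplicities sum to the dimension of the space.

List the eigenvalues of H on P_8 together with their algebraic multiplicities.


image of 1: 0
image of x: -2x + 1
image of x^2: -4x^2 + 2x + 1
image of x^3: -6x^3 + 3x^2 + 3x + 1
image of x^4: -8x^4 + 4x^3 + 6x^2 + 4x + 1
image of x^5: -10x^5 + 5x^4 + 10x^3 + 10x^2 + 5x + 1
image of x^6: -12x^6 + 6x^5 + 15x^4 + 20x^3 + 15x^2 + 6x + 1
image of x^7: -14x^7 + 7x^6 + 21x^5 + 35x^4 + 35x^3 + 21x^2 + 7x + 1
image of x^8: -16x^8 + 8x^7 + 28x^6 + 56x^5 + 70x^4 + 56x^3 + 28x^2 + 8x + 1
the matrix is upper triangular; its diagonal is (0, -2, -4, -6, -8, -10, -12, -14, -16)
for a triangular matrix the eigenvalues are the diagonal entries, with algebraic multiplicity their repetition count

λ = -16 (multiplicity 1), λ = -14 (multiplicity 1), λ = -12 (multiplicity 1), λ = -10 (multiplicity 1), λ = -8 (multiplicity 1), λ = -6 (multiplicity 1), λ = -4 (multiplicity 1), λ = -2 (multiplicity 1), λ = 0 (multiplicity 1)


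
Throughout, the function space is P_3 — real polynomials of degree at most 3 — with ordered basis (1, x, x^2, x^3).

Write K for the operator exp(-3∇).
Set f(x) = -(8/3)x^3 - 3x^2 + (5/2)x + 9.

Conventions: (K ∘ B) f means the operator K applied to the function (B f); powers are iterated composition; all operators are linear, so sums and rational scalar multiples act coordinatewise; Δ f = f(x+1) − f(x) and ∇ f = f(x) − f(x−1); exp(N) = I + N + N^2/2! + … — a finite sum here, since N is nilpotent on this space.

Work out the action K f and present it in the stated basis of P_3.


order-1 term: 24x^2 - 6x - 17/2
order-2 term: -72x + 45
order-3 term: 72
the series for exp(-3∇) f terminates at order 3
exp(-3∇) f = -(8/3)x^3 + 21x^2 - (151/2)x + 235/2

the result is g(x) = -(8/3)x^3 + 21x^2 - (151/2)x + 235/2


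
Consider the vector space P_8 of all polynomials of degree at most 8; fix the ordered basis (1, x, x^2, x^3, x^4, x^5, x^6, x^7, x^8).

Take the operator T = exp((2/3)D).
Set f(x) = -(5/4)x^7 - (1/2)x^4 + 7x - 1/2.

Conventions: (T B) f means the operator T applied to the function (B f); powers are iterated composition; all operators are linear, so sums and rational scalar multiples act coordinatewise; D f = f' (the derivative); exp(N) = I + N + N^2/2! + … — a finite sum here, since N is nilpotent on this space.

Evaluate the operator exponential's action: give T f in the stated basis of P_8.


the result is g(x) = -(5/4)x^7 - (35/6)x^6 - (35/3)x^5 - (727/54)x^4 - (808/81)x^3 - (388/81)x^2 + (4111/729)x + 17473/4374

order-1 term: -(35/6)x^6 - (4/3)x^3 + 14/3
order-2 term: -(35/3)x^5 - (4/3)x^2
order-3 term: -(350/27)x^4 - (16/27)x
order-4 term: -(700/81)x^3 - 8/81
order-5 term: -(280/81)x^2
order-6 term: -(560/729)x
order-7 term: -160/2187
the series for exp((2/3)D) f terminates at order 7
exp((2/3)D) f = -(5/4)x^7 - (35/6)x^6 - (35/3)x^5 - (727/54)x^4 - (808/81)x^3 - (388/81)x^2 + (4111/729)x + 17473/4374


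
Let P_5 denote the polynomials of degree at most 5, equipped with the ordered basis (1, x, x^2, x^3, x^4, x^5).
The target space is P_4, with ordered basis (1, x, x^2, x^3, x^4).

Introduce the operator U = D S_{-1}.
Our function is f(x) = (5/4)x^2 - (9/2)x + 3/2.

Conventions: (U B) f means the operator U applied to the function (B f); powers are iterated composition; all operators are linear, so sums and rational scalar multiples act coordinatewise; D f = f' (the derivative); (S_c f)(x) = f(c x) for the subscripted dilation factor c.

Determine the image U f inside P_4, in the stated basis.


g(x) = (5/2)x + 9/2

S_{-1} f = (5/4)x^2 + (9/2)x + 3/2
D S_{-1} f = (5/2)x + 9/2


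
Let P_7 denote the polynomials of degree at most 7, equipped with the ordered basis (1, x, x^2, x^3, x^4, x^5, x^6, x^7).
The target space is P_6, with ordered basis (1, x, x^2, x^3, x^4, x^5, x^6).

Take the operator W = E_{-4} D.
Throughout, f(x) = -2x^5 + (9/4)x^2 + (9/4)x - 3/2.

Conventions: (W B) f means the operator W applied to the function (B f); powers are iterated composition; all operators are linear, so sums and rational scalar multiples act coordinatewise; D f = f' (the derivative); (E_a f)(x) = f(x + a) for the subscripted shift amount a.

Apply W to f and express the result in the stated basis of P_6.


g(x) = -10x^4 + 160x^3 - 960x^2 + (5129/2)x - 10303/4

D f = -10x^4 + (9/2)x + 9/4
E_{-4} D f = -10x^4 + 160x^3 - 960x^2 + (5129/2)x - 10303/4


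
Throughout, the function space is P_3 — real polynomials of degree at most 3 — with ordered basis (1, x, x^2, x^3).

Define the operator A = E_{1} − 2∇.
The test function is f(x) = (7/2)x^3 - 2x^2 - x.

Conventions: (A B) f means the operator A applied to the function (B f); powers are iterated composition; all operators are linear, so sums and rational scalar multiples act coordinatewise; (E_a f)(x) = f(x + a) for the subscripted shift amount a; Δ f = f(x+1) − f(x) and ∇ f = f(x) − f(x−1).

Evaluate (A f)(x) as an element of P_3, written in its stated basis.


E_{1} f = (7/2)x^3 + (17/2)x^2 + (11/2)x + 1/2
∇ f = (21/2)x^2 - (29/2)x + 9/2
(-2∇) f = -21x^2 + 29x - 9
(E_{1} − 2∇) f = (7/2)x^3 - (25/2)x^2 + (69/2)x - 17/2

the image equals g(x) = (7/2)x^3 - (25/2)x^2 + (69/2)x - 17/2
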